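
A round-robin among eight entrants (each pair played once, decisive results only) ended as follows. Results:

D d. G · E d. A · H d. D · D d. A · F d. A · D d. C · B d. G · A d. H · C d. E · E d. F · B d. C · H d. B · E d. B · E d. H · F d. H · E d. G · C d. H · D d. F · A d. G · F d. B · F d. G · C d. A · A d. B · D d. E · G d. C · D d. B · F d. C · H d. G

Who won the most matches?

Win totals: A 3, B 2, C 3, D 6, E 5, F 5, G 1, H 3.
D leads with 6 wins (next highest: 5).

D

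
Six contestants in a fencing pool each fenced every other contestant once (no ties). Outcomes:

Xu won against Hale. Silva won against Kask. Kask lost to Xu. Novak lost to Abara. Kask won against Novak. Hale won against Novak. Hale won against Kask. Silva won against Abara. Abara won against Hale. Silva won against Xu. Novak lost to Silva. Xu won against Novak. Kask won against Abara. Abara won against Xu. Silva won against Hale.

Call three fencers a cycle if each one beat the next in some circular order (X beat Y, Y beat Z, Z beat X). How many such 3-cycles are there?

2

Of the C(6,3) = 20 triples, the cyclic ones are: {Abara, Kask, Xu}; {Abara, Kask, Hale}.
That is 2.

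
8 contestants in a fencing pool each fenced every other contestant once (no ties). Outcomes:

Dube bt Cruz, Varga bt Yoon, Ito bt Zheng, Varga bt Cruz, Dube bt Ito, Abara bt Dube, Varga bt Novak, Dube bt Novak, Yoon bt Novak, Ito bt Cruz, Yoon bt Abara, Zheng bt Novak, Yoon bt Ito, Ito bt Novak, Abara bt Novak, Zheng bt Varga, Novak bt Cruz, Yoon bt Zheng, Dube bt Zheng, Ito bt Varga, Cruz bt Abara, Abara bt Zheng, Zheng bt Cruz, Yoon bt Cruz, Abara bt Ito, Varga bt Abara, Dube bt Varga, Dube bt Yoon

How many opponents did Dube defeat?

Dube's results: beat Ito, Varga, Novak, Yoon, Zheng, Cruz; lost to Abara.
That is 6 wins.

6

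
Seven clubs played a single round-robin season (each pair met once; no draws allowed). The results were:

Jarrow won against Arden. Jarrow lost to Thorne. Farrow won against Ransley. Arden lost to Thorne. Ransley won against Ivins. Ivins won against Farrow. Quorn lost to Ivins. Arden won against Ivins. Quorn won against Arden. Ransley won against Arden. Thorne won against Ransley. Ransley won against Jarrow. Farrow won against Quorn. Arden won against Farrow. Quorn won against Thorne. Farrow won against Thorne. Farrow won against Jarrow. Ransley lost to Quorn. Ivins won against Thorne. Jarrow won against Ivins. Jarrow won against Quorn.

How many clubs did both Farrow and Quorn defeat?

2

Farrow beat: Jarrow, Thorne, Ransley, Quorn.
Quorn beat: Thorne, Arden, Ransley.
Both beat: Thorne, Ransley — 2.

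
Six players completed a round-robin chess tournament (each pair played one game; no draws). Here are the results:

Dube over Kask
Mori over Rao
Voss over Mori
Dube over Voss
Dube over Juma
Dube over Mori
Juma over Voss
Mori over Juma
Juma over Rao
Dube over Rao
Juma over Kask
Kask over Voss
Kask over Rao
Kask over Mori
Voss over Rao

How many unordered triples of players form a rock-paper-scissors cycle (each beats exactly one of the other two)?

2

Win totals: Voss 2, Rao 0, Dube 5, Mori 2, Kask 3, Juma 3.
A player with w wins dominates both others in C(w,2) triples; summing gives 1 + 0 + 10 + 1 + 3 + 3 = 18 transitive triples.
Total triples C(6,3) = 20, so cyclic triples = 20 − 18 = 2.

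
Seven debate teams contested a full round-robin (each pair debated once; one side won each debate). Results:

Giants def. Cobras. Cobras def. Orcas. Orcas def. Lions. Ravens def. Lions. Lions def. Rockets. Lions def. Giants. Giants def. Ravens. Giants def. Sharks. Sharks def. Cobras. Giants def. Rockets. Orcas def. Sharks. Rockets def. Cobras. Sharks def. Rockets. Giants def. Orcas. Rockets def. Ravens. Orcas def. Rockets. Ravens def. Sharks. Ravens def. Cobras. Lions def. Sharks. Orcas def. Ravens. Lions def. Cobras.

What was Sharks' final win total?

Sharks' results: beat Rockets, Cobras; lost to Giants, Lions, Orcas, Ravens.
That is 2 wins.

2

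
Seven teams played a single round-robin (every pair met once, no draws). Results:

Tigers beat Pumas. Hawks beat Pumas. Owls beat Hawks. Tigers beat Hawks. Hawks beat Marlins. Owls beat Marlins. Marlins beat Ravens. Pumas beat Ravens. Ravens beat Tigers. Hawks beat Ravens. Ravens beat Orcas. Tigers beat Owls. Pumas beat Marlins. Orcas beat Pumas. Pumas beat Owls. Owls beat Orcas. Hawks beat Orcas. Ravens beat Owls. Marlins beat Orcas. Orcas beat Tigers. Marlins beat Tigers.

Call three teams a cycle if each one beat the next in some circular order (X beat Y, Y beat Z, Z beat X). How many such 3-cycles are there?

13

Win totals: Orcas 2, Pumas 3, Tigers 3, Hawks 4, Marlins 3, Owls 3, Ravens 3.
A team with w wins dominates both others in C(w,2) triples; summing gives 1 + 3 + 3 + 6 + 3 + 3 + 3 = 22 transitive triples.
Total triples C(7,3) = 35, so cyclic triples = 35 − 22 = 13.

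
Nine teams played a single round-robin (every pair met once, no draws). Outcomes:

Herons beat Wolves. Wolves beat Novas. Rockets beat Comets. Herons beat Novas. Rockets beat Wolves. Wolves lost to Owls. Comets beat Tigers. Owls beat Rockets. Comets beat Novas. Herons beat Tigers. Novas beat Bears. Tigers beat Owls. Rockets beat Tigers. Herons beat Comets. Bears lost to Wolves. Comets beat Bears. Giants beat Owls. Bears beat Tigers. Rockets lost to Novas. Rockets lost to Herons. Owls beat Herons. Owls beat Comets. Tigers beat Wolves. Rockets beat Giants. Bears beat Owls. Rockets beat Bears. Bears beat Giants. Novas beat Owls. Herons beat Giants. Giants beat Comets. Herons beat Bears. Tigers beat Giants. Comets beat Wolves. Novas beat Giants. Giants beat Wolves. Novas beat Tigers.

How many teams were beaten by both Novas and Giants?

Novas beat: Rockets, Owls, Bears, Giants, Tigers.
Giants beat: Owls, Wolves, Comets.
Both beat: Owls — 1.

1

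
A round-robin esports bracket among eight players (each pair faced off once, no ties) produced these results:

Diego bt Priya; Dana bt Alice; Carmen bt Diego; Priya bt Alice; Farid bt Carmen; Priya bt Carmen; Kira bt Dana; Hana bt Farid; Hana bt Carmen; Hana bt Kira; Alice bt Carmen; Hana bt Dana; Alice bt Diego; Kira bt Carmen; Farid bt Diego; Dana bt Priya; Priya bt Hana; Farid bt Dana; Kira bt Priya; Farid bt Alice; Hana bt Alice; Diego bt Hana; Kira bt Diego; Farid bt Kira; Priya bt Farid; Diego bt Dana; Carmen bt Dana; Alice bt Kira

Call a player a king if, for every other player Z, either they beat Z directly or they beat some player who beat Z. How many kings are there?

Dana reaches everyone (king).
Hana reaches everyone (king).
Diego reaches everyone (king).
Alice cannot reach Farid in two steps.
Carmen cannot reach Farid, Kira in two steps.
Priya reaches everyone (king).
Farid reaches everyone (king).
Kira reaches everyone (king).
Kings: Dana, Hana, Diego, Priya, Farid, Kira — 6.

6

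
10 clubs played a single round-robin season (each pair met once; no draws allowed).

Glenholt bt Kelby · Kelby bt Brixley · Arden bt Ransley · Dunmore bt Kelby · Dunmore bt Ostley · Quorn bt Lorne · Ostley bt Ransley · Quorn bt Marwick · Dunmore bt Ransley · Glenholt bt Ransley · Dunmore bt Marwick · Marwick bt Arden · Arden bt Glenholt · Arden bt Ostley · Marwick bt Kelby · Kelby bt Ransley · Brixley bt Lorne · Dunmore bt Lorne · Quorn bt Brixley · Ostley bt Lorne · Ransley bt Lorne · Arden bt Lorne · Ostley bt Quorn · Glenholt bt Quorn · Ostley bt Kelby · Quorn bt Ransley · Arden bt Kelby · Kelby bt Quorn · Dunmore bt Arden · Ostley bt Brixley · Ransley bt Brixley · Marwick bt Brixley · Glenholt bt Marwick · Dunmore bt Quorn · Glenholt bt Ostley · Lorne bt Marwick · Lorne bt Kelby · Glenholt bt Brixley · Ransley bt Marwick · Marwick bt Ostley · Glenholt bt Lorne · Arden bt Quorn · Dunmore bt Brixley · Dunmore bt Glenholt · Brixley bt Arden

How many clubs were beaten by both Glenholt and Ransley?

3

Glenholt beat: Brixley, Marwick, Kelby, Ransley, Lorne, Ostley, Quorn.
Ransley beat: Brixley, Marwick, Lorne.
Both beat: Brixley, Marwick, Lorne — 3.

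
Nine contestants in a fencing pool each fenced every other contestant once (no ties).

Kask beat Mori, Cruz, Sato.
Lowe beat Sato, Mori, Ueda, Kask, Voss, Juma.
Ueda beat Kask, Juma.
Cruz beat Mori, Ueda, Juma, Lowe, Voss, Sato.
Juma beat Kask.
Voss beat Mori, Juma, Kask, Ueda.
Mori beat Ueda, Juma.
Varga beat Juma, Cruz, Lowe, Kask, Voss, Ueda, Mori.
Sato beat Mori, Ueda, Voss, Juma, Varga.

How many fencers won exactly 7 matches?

Win totals: Sato 5, Lowe 6, Cruz 6, Mori 2, Juma 1, Varga 7, Kask 3, Voss 4, Ueda 2.
Exactly 7: Varga — 1 fencer.

1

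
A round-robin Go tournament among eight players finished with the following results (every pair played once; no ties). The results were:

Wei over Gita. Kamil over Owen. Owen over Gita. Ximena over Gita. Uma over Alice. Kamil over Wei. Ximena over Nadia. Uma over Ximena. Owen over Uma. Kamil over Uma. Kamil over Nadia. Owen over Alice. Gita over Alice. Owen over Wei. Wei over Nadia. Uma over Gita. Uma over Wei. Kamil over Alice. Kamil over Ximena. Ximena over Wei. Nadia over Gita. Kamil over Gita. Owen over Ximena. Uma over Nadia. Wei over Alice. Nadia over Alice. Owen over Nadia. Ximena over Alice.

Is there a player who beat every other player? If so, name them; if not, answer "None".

Kamil

Kamil has 7 wins out of 7 opponents — a perfect record.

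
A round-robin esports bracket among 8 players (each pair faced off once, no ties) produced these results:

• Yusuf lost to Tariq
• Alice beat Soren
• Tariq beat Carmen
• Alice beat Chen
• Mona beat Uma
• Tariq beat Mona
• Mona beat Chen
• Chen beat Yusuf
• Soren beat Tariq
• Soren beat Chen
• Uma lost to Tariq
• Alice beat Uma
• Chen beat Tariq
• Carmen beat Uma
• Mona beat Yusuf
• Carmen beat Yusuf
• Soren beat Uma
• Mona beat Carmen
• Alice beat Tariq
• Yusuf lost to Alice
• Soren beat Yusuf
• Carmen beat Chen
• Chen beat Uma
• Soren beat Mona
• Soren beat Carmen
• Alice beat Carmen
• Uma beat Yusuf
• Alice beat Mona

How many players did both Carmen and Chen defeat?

Carmen beat: Chen, Uma, Yusuf.
Chen beat: Tariq, Uma, Yusuf.
Both beat: Uma, Yusuf — 2.

2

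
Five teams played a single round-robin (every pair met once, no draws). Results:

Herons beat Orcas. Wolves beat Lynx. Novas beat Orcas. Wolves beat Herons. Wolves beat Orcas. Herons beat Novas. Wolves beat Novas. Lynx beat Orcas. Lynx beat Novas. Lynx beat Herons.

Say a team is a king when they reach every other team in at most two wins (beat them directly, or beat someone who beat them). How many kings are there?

Orcas cannot reach Herons, Novas, Wolves, Lynx in two steps.
Herons cannot reach Wolves, Lynx in two steps.
Novas cannot reach Herons, Wolves, Lynx in two steps.
Wolves reaches everyone (king).
Lynx cannot reach Wolves in two steps.
Kings: Wolves — 1.

1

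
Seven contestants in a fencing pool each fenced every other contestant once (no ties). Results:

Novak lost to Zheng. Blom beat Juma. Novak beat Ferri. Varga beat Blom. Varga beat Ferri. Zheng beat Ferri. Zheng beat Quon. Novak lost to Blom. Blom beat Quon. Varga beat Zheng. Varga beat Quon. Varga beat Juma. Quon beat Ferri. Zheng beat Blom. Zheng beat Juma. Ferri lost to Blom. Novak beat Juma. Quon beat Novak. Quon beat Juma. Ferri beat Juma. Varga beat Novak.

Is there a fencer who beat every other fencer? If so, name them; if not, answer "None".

Varga

Varga has 6 wins out of 6 opponents — a perfect record.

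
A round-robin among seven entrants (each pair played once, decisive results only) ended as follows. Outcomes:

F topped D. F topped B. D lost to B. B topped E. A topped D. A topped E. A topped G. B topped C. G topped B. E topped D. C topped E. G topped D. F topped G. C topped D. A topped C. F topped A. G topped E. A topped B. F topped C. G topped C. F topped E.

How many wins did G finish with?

G's results: beat B, C, D, E; lost to A, F.
That is 4 wins.

4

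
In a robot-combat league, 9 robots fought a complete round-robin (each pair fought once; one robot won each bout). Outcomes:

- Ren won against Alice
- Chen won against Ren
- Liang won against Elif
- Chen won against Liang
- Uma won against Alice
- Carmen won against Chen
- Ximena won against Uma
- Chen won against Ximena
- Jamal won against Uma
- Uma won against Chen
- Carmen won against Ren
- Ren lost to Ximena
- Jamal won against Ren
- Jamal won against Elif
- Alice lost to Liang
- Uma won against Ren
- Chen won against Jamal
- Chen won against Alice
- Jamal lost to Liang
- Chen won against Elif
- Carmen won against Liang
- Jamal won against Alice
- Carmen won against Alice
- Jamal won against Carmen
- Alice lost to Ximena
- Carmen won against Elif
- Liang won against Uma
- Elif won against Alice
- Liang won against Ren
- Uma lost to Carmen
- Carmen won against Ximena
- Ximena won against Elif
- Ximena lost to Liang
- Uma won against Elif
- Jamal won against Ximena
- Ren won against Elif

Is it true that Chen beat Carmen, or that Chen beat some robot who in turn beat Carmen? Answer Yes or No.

Yes

Chen did not beat Carmen directly.
Chen beat Elif, Alice, Jamal, Ximena, Liang, Ren. Of those, Jamal beat Carmen.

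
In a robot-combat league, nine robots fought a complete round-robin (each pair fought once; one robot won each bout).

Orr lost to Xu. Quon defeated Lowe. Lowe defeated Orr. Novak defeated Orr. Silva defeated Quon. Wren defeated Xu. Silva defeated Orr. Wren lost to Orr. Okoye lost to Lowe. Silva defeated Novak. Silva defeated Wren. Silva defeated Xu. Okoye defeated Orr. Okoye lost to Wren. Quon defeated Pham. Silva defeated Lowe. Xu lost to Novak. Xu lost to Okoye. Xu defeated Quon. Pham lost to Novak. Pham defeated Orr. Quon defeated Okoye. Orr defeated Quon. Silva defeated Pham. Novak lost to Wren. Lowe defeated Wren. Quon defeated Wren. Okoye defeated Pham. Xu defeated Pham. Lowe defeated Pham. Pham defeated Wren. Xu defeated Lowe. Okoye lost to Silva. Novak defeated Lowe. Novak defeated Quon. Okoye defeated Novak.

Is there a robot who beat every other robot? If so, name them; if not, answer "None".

Silva has 8 wins out of 8 opponents — a perfect record.

Silva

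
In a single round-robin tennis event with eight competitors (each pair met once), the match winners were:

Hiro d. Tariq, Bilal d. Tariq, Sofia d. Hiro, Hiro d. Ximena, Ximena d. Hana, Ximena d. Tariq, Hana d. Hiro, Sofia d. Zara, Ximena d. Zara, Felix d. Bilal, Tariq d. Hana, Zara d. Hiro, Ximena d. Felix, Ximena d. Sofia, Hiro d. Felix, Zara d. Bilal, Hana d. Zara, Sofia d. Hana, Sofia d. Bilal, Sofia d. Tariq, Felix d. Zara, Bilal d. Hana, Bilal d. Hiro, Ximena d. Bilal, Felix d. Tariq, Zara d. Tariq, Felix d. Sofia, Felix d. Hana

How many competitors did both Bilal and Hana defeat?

Bilal beat: Hiro, Tariq, Hana.
Hana beat: Hiro, Zara.
Both beat: Hiro — 1.

1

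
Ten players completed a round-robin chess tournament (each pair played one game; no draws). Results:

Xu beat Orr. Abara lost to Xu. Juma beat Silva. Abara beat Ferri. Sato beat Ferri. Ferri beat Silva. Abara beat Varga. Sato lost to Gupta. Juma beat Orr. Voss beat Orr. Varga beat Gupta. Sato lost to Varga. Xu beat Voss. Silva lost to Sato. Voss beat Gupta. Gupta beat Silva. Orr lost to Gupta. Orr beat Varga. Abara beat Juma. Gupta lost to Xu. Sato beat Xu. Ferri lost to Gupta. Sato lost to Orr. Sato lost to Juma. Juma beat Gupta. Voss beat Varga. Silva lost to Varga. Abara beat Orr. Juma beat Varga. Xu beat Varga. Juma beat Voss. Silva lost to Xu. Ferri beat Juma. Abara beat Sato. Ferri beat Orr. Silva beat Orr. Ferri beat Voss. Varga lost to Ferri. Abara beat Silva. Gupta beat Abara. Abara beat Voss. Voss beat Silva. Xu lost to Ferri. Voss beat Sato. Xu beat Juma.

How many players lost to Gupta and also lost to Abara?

4

Gupta beat: Abara, Silva, Ferri, Orr, Sato.
Abara beat: Silva, Ferri, Orr, Sato, Voss, Juma, Varga.
Both beat: Silva, Ferri, Orr, Sato — 4.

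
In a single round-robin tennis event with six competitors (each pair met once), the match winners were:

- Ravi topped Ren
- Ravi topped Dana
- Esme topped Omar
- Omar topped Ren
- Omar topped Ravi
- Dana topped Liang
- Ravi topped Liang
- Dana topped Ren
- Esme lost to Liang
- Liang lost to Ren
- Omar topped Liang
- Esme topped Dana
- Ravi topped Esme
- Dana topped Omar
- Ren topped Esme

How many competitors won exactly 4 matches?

1

Win totals: Omar 3, Ren 2, Esme 2, Liang 1, Ravi 4, Dana 3.
Exactly 4: Ravi — 1 competitor.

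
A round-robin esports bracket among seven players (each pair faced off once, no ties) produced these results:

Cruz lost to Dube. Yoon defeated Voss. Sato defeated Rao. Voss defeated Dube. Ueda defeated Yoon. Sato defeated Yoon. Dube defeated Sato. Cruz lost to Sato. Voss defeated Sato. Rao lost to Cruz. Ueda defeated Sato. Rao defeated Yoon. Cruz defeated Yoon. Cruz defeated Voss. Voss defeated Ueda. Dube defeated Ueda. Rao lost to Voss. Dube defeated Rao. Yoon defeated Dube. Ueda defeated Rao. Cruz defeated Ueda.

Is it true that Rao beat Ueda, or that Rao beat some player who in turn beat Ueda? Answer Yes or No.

Rao did not beat Ueda directly.
Rao beat Yoon, but each of them lost to Ueda. No two-step path.

No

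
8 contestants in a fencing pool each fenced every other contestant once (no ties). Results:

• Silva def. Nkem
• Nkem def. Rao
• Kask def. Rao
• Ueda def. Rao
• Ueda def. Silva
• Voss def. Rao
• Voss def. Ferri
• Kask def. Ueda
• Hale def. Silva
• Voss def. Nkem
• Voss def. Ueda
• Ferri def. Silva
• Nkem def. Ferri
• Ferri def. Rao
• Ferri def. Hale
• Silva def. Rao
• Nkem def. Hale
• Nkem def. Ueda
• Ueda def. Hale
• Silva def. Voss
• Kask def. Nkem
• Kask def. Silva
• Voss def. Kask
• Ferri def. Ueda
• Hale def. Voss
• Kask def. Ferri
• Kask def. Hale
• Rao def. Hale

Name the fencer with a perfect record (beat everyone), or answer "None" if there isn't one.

None

Highest win total is Kask with 6 (out of 7 possible).
Kask lost to Voss, so no fencer went undefeated.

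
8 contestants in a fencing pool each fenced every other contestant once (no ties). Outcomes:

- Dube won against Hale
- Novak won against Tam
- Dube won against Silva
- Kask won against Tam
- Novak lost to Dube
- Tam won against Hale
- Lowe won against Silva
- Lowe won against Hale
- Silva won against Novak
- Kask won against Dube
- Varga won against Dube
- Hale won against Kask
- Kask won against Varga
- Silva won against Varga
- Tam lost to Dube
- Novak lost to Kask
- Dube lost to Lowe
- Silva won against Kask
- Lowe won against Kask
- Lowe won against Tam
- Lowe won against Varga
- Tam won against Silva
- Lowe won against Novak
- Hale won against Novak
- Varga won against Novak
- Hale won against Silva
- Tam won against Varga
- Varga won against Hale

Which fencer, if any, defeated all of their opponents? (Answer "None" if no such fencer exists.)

Lowe

Lowe has 7 wins out of 7 opponents — a perfect record.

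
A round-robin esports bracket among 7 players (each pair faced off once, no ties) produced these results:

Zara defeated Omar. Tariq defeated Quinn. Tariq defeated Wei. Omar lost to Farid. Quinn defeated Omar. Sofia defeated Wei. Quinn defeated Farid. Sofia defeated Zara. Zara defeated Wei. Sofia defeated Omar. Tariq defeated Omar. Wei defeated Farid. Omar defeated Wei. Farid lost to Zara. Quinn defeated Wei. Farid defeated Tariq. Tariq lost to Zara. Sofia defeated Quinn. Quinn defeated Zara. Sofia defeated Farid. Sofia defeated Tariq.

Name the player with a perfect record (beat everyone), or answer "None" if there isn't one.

Sofia has 6 wins out of 6 opponents — a perfect record.

Sofia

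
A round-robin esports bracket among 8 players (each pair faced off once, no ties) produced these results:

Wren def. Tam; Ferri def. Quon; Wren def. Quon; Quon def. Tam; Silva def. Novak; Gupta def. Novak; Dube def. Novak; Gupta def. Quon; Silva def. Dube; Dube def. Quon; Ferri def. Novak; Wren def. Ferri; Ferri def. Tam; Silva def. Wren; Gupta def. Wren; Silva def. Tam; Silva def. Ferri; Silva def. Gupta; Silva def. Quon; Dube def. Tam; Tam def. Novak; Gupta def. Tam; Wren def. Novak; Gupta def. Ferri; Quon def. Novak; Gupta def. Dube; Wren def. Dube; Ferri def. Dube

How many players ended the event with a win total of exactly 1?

Win totals: Silva 7, Ferri 4, Wren 5, Gupta 6, Tam 1, Quon 2, Dube 3, Novak 0.
Exactly 1: Tam — 1 player.

1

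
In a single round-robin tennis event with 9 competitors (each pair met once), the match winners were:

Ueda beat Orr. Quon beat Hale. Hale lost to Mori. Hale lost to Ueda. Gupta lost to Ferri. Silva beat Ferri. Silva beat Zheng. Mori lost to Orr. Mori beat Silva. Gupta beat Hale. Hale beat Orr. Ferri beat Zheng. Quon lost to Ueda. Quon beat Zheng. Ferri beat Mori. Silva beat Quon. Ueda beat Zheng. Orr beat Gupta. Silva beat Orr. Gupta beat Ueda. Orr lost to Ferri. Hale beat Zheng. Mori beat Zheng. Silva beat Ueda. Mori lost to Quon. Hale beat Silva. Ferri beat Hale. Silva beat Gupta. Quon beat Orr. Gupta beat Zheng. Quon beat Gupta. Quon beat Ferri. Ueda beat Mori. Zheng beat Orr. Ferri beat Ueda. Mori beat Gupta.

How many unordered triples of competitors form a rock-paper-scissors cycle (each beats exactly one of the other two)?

Win totals: Zheng 1, Mori 4, Ferri 6, Quon 6, Ueda 5, Silva 6, Gupta 3, Hale 3, Orr 2.
A competitor with w wins dominates both others in C(w,2) triples; summing gives 0 + 6 + 15 + 15 + 10 + 15 + 3 + 3 + 1 = 68 transitive triples.
Total triples C(9,3) = 84, so cyclic triples = 84 − 68 = 16.

16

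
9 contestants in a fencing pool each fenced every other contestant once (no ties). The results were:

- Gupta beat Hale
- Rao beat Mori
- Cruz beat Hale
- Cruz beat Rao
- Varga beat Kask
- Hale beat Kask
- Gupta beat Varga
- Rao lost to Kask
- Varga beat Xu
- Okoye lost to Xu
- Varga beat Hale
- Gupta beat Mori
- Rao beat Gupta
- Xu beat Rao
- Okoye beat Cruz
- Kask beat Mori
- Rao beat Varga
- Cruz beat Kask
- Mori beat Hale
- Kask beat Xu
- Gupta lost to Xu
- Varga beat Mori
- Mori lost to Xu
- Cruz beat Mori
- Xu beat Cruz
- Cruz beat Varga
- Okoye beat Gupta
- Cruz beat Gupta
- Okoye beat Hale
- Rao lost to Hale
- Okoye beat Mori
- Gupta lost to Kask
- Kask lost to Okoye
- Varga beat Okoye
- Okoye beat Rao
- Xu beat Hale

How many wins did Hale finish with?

Hale's results: beat Rao, Kask; lost to Gupta, Okoye, Mori, Varga, Cruz, Xu.
That is 2 wins.

2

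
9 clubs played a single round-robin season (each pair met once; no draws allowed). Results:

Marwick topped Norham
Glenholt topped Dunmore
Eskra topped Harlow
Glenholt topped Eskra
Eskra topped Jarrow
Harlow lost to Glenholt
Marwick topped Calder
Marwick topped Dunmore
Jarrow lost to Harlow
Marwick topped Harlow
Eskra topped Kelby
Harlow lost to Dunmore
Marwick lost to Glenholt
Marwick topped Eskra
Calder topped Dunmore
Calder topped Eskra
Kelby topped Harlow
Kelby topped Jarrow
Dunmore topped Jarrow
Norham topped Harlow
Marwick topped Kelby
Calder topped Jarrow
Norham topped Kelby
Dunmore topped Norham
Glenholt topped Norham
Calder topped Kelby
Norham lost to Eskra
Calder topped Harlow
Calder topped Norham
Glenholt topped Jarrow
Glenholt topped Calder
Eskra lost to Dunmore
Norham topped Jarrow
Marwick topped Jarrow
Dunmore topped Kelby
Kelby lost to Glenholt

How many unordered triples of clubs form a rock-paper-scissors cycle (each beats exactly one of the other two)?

0

Win totals: Harlow 1, Marwick 7, Calder 6, Norham 3, Dunmore 5, Jarrow 0, Kelby 2, Glenholt 8, Eskra 4.
A club with w wins dominates both others in C(w,2) triples; summing gives 0 + 21 + 15 + 3 + 10 + 0 + 1 + 28 + 6 = 84 transitive triples.
Total triples C(9,3) = 84, so cyclic triples = 84 − 84 = 0.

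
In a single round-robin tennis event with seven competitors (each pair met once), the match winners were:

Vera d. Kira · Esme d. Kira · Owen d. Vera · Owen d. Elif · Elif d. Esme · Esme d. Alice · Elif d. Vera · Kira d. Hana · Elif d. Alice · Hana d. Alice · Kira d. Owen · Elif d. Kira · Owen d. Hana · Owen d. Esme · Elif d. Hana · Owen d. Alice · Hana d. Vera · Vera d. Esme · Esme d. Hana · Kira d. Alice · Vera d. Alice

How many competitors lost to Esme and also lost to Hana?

1

Esme beat: Kira, Alice, Hana.
Hana beat: Vera, Alice.
Both beat: Alice — 1.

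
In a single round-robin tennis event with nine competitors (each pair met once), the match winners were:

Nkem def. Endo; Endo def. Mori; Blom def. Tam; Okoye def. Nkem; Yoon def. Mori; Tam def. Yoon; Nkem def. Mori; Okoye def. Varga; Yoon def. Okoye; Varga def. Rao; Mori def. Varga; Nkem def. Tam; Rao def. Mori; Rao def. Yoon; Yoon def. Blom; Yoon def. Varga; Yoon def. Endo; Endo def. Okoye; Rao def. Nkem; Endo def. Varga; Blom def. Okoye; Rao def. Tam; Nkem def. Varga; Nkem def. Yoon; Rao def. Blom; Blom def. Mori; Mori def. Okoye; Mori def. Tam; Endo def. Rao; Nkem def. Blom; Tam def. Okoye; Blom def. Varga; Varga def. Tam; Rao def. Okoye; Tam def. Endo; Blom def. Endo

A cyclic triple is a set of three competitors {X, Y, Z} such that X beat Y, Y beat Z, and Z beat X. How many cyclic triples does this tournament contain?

Win totals: Mori 3, Varga 2, Endo 4, Tam 3, Rao 6, Blom 5, Okoye 2, Yoon 5, Nkem 6.
A competitor with w wins dominates both others in C(w,2) triples; summing gives 3 + 1 + 6 + 3 + 15 + 10 + 1 + 10 + 15 = 64 transitive triples.
Total triples C(9,3) = 84, so cyclic triples = 84 − 64 = 20.

20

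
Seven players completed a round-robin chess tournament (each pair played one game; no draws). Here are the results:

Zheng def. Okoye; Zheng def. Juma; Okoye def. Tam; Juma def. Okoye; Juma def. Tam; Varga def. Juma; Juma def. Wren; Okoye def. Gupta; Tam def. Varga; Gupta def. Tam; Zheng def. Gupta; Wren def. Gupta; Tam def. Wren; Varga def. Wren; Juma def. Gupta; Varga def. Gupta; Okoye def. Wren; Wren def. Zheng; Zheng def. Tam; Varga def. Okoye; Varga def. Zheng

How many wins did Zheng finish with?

Zheng's results: beat Juma, Okoye, Gupta, Tam; lost to Varga, Wren.
That is 4 wins.

4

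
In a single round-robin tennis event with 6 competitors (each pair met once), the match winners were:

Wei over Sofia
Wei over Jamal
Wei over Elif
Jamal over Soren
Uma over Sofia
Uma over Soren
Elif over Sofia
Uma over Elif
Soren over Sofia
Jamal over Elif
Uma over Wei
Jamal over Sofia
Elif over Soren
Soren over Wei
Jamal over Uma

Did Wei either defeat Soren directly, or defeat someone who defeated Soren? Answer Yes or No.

Wei did not beat Soren directly.
Wei beat Elif, Sofia, Jamal. Of those, Elif beat Soren.

Yes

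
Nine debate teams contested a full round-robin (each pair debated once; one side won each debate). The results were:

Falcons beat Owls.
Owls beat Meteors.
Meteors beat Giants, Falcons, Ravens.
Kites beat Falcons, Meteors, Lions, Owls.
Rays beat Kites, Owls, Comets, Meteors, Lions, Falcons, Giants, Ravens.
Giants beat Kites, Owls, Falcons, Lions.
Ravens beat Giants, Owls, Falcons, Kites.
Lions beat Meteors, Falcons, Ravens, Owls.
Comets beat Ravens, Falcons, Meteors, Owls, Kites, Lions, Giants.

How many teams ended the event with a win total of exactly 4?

4

Win totals: Giants 4, Falcons 1, Meteors 3, Kites 4, Lions 4, Rays 8, Owls 1, Comets 7, Ravens 4.
Exactly 4: Giants, Kites, Lions, Ravens — 4 teams.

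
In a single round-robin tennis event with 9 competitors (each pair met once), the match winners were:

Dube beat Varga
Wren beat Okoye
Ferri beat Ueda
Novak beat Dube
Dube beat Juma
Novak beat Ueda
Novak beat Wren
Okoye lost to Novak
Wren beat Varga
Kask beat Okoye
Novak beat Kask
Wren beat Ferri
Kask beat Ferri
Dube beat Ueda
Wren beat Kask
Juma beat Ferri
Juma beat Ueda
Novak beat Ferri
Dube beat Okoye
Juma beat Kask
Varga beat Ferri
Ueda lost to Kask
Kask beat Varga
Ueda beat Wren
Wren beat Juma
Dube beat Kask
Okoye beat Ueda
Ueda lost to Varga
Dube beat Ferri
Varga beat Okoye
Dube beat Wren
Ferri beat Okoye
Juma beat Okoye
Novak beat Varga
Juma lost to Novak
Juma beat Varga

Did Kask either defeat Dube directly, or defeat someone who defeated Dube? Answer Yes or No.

Kask did not beat Dube directly.
Kask beat Ferri, Varga, Okoye, Ueda, but each of them lost to Dube. No two-step path.

No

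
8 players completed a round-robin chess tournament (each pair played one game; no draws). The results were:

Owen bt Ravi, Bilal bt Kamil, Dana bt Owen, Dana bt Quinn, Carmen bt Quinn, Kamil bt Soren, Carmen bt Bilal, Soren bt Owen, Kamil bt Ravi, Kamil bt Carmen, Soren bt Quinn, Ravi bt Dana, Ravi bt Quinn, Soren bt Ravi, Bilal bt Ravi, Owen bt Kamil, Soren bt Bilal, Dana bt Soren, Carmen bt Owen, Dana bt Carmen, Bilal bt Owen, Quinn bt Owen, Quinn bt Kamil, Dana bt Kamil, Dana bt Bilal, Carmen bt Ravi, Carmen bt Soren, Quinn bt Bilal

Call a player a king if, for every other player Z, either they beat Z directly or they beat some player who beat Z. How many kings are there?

Soren cannot reach Carmen in two steps.
Owen cannot reach Bilal in two steps.
Carmen reaches everyone (king).
Dana reaches everyone (king).
Bilal reaches everyone (king).
Kamil reaches everyone (king).
Quinn cannot reach Dana in two steps.
Ravi reaches everyone (king).
Kings: Carmen, Dana, Bilal, Kamil, Ravi — 5.

5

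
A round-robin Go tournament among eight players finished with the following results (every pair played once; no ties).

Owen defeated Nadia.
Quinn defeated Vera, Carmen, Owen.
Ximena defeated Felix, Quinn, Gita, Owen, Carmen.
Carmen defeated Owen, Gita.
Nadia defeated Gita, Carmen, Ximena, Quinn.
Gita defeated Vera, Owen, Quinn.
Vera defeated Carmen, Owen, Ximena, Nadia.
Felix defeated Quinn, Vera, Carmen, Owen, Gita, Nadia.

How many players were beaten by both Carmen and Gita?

1

Carmen beat: Gita, Owen.
Gita beat: Vera, Quinn, Owen.
Both beat: Owen — 1.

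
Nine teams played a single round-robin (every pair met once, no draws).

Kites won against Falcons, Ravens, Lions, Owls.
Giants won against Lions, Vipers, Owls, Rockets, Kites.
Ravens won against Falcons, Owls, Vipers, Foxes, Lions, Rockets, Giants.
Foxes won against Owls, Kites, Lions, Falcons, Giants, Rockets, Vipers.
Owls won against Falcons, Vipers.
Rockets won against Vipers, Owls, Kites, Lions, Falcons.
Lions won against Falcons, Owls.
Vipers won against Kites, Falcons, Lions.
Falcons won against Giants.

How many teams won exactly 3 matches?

Win totals: Falcons 1, Giants 5, Vipers 3, Foxes 7, Kites 4, Owls 2, Ravens 7, Rockets 5, Lions 2.
Exactly 3: Vipers — 1 team.

1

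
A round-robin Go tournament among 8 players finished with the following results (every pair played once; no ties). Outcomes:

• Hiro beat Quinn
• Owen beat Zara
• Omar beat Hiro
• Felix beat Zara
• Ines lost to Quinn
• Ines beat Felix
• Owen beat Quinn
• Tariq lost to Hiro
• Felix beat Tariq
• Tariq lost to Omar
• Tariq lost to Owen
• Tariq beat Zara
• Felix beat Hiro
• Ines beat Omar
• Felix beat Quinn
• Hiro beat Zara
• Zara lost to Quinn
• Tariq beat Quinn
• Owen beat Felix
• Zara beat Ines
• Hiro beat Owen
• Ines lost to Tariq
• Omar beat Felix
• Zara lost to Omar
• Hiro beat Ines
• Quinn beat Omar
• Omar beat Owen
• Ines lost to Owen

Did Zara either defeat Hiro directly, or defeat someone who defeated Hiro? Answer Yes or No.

No

Zara did not beat Hiro directly.
Zara beat Ines, but each of them lost to Hiro. No two-step path.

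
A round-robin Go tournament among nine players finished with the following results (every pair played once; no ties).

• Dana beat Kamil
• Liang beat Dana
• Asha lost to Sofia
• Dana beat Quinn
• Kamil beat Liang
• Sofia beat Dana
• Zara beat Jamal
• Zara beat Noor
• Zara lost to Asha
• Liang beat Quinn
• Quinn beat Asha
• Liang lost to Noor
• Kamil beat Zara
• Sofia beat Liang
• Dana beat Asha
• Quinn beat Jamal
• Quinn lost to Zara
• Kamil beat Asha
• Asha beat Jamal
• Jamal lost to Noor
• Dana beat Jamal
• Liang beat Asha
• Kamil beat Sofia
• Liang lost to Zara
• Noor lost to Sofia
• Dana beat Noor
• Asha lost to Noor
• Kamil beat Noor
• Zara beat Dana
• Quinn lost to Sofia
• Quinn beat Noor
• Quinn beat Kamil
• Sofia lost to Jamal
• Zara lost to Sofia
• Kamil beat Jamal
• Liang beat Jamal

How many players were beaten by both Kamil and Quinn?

3

Kamil beat: Zara, Jamal, Sofia, Liang, Noor, Asha.
Quinn beat: Kamil, Jamal, Noor, Asha.
Both beat: Jamal, Noor, Asha — 3.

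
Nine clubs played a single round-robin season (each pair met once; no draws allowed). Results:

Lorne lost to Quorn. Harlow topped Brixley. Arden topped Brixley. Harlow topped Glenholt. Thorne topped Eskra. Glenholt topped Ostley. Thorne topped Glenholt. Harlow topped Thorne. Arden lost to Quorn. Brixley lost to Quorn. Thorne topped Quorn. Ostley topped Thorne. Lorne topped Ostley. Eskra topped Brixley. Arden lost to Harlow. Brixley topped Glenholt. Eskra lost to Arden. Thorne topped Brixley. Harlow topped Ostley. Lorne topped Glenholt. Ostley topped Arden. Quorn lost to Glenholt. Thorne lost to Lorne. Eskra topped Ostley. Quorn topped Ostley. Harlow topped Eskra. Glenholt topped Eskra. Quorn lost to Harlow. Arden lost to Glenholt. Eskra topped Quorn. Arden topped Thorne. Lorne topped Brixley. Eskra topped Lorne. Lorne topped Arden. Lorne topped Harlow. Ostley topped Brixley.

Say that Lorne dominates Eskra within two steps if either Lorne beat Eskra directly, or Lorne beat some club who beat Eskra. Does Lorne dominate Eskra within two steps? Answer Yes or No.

Lorne did not beat Eskra directly.
Lorne beat Ostley, Thorne, Arden, Brixley, Glenholt, Harlow. Of those, Thorne beat Eskra.

Yes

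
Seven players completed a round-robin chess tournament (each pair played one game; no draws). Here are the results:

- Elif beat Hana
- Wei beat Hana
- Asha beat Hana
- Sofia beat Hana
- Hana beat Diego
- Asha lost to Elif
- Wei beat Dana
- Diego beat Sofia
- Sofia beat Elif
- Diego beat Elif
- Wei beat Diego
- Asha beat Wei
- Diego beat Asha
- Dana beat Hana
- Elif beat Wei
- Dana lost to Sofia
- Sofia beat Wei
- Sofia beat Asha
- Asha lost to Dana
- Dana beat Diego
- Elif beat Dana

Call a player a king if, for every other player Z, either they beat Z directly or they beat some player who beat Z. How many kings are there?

4

Diego reaches everyone (king).
Dana reaches everyone (king).
Hana cannot reach Dana, Wei in two steps.
Sofia reaches everyone (king).
Asha cannot reach Sofia, Elif in two steps.
Wei reaches everyone (king).
Elif cannot reach Sofia in two steps.
Kings: Diego, Dana, Sofia, Wei — 4.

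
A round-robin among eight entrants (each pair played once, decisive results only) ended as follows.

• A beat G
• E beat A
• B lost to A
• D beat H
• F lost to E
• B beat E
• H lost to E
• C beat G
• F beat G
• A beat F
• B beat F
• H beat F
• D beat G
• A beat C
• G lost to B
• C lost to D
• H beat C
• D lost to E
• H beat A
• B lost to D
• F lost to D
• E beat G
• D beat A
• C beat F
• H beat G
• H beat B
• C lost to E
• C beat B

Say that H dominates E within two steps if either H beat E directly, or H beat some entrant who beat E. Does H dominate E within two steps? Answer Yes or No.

Yes

H did not beat E directly.
H beat A, B, C, F, G. Of those, B beat E.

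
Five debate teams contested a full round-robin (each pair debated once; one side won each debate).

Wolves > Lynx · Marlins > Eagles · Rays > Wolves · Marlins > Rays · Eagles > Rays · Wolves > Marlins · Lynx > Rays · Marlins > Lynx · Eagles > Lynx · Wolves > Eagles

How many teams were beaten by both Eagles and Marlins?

2

Eagles beat: Lynx, Rays.
Marlins beat: Eagles, Lynx, Rays.
Both beat: Lynx, Rays — 2.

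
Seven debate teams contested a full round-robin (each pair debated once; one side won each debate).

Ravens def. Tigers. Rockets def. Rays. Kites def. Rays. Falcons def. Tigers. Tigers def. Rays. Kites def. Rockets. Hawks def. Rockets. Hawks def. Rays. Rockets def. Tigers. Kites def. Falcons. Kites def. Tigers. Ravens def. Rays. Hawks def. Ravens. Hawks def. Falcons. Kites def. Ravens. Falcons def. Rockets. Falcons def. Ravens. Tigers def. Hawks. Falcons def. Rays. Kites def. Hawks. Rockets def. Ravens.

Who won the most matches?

Win totals: Rays 0, Falcons 4, Rockets 3, Ravens 2, Kites 6, Tigers 2, Hawks 4.
Kites leads with 6 wins (next highest: 4).

Kites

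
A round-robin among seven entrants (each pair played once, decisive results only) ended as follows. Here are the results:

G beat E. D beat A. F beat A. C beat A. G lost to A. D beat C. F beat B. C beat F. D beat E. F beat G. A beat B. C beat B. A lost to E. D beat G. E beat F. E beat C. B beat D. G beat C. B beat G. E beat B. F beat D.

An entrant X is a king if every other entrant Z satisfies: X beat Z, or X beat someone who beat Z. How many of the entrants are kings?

A cannot reach F in two steps.
B cannot reach F in two steps.
C cannot reach E in two steps.
D reaches everyone (king).
E reaches everyone (king).
F reaches everyone (king).
G cannot reach D in two steps.
Kings: D, E, F — 3.

3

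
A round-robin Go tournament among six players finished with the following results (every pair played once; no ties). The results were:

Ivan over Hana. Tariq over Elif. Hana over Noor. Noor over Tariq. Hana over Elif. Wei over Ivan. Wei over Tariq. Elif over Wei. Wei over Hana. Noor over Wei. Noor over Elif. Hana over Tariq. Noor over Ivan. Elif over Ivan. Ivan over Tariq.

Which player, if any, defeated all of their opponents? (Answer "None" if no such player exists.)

None

Highest win total is Noor with 4 (out of 5 possible).
Noor lost to Hana, so no player went undefeated.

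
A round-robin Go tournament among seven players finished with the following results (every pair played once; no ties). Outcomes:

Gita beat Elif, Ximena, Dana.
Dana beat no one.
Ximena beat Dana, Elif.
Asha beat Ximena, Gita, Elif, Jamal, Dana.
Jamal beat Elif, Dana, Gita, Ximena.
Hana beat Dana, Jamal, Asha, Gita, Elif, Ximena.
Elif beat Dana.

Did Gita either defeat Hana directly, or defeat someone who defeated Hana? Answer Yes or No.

No

Gita did not beat Hana directly.
Gita beat Ximena, Elif, Dana, but each of them lost to Hana. No two-step path.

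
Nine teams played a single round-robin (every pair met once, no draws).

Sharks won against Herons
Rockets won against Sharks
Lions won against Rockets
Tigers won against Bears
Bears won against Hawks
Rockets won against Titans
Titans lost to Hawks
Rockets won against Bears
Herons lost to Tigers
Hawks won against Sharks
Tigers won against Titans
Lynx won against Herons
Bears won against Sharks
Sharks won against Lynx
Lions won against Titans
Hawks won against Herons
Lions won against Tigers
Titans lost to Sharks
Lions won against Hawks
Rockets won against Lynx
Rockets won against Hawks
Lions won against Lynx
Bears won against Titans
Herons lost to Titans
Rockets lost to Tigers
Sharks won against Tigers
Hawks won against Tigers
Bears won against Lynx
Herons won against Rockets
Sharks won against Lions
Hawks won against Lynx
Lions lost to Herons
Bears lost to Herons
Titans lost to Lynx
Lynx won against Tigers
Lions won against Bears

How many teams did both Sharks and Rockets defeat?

Sharks beat: Lions, Tigers, Lynx, Herons, Titans.
Rockets beat: Hawks, Sharks, Bears, Lynx, Titans.
Both beat: Lynx, Titans — 2.

2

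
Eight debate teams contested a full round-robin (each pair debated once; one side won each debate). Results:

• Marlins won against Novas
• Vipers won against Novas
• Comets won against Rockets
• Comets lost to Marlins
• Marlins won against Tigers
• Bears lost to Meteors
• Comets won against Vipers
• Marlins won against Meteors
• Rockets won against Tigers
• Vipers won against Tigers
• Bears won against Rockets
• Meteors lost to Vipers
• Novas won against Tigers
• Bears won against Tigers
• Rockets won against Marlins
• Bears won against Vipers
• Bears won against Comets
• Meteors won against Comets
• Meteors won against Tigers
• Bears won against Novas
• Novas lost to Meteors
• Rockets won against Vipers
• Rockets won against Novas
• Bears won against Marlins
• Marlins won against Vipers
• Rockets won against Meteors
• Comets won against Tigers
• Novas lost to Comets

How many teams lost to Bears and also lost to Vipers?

Bears beat: Rockets, Vipers, Tigers, Comets, Novas, Marlins.
Vipers beat: Tigers, Meteors, Novas.
Both beat: Tigers, Novas — 2.

2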